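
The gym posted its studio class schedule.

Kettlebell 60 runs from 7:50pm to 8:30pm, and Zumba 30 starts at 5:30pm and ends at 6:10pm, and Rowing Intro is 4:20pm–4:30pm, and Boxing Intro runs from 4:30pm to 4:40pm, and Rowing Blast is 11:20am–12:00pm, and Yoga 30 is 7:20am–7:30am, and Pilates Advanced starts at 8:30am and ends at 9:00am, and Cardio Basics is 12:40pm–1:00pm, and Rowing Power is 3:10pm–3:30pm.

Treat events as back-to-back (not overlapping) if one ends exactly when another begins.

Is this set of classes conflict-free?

Yes

Check each pair: they overlap iff neither finishes before the other starts.
Sorted by start: Yoga 30, Pilates Advanced, Rowing Blast, Cardio Basics, Rowing Power, Rowing Intro, Boxing Intro, Zumba 30, Kettlebell 60.
Pilates Advanced starts after Yoga 30 ends — done with Yoga 30.
Rowing Blast starts after Pilates Advanced ends — done with Pilates Advanced.
Cardio Basics starts after Rowing Blast ends — done with Rowing Blast.
Rowing Power starts after Cardio Basics ends — done with Cardio Basics.
Rowing Intro starts after Rowing Power ends — done with Rowing Power.
Boxing Intro starts exactly when Rowing Intro ends (back-to-back, no overlap) — done with Rowing Intro.
Zumba 30 starts after Boxing Intro ends — done with Boxing Intro.
Kettlebell 60 starts after Zumba 30 ends.
Every pair is clear; the schedule has no overlaps.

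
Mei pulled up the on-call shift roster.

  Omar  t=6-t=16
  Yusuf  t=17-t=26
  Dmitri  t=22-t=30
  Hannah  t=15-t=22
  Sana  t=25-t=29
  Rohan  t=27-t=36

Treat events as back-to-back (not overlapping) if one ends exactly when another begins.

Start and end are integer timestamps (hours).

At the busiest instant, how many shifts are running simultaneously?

3

Sort all start/end points and keep a running count:
t=6 start Omar → 1
t=15 start Hannah → 2
t=16 end Omar → 1
t=17 start Yusuf → 2
t=22 end Hannah → 1
t=22 start Dmitri → 2
t=25 start Sana → 3
t=26 end Yusuf → 2
t=27 start Rohan → 3
t=29 end Sana → 2
t=30 end Dmitri → 1
t=36 end Rohan → 0
Peak is 3, at t=25 (Dmitri, Sana, Yusuf).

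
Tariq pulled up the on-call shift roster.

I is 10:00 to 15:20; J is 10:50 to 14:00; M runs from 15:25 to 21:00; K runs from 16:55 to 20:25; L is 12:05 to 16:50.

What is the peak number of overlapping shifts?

3

Sweep the timeline, counting +1 at each start and −1 at each end (ends before starts at a tie):
10:00 start I → 1
10:50 start J → 2
12:05 start L → 3
14:00 end J → 2
15:20 end I → 1
15:25 start M → 2
16:50 end L → 1
16:55 start K → 2
20:25 end K → 1
21:00 end M → 0
Peak is 3, at 12:05 (I, J, L).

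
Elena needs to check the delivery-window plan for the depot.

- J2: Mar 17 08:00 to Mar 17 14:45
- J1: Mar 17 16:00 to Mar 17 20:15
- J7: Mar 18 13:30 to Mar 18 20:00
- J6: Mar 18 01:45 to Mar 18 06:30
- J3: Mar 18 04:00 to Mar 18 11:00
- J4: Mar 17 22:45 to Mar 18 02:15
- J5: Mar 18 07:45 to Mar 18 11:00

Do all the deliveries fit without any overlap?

No

Check each pair: they overlap iff neither finishes before the other starts.
Sorted by start: J2, J1, J4, J6, J3, J5, J7.
J1 starts after J2 ends, so nothing later overlaps J2 either.
J4 starts after J1 ends, so nothing later overlaps J1 either.
J6 starts before J4 ends → J4 and J6 overlap.
That's a conflict, so the schedule is not conflict-free.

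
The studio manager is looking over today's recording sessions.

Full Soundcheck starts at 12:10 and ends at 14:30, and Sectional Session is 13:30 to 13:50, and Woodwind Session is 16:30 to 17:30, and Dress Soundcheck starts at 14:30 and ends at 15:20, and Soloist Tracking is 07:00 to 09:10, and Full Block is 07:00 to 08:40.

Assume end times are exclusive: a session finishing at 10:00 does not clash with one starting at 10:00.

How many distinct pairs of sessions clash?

2

Check each pair: they overlap iff neither finishes before the other starts.
Sorted by start: Full Block, Soloist Tracking, Full Soundcheck, Sectional Session, Dress Soundcheck, Woodwind Session.
Soloist Tracking starts before Full Block ends → Full Block and Soloist Tracking overlap.
Full Soundcheck starts after Full Block ends; Full Block is clear from here.
Full Soundcheck starts after Soloist Tracking ends; Soloist Tracking is clear from here.
Sectional Session starts before Full Soundcheck ends → Full Soundcheck and Sectional Session overlap.
Dress Soundcheck starts exactly when Full Soundcheck ends (back-to-back, no overlap); Full Soundcheck is clear from here.
Dress Soundcheck starts after Sectional Session ends; Sectional Session is clear from here.
Woodwind Session starts after Dress Soundcheck ends.
Overlapping pairs: Full Block & Soloist Tracking, Full Soundcheck & Sectional Session — 2 in total.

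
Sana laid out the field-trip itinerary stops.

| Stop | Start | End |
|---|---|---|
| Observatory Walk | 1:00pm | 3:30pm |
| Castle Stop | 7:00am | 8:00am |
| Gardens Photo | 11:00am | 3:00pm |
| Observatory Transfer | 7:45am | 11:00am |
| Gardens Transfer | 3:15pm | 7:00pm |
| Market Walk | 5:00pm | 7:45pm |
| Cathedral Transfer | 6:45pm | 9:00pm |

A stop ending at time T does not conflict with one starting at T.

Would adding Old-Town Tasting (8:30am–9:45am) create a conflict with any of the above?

Yes — it overlaps Observatory Transfer

Castle Stop: ends 8:00am at or before Old-Town Tasting starts 8:30am → clear.
Observatory Transfer: starts 7:45am before Old-Town Tasting ends 9:45am, and ends 11:00am after Old-Town Tasting starts 8:30am → overlap.
Gardens Photo: starts 11:00am at or after Old-Town Tasting ends 9:45am → clear.
Observatory Walk: starts 1:00pm at or after Old-Town Tasting ends 9:45am → clear.
Gardens Transfer: starts 3:15pm at or after Old-Town Tasting ends 9:45am → clear.
Market Walk: starts 5:00pm at or after Old-Town Tasting ends 9:45am → clear.
Cathedral Transfer: starts 6:45pm at or after Old-Town Tasting ends 9:45am → clear.
Old-Town Tasting overlaps Observatory Transfer.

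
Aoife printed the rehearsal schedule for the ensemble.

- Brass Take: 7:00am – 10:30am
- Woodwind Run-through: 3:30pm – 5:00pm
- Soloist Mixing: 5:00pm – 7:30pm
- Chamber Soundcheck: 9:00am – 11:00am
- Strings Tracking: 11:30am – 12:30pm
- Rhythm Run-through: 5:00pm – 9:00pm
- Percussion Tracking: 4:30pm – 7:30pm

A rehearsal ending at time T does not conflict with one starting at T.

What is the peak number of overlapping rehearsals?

Walk through starts and ends in time order (an end at T is processed before a start at T):
7:00am start Brass Take → 1
9:00am start Chamber Soundcheck → 2
10:30am end Brass Take → 1
11:00am end Chamber Soundcheck → 0
11:30am start Strings Tracking → 1
12:30pm end Strings Tracking → 0
3:30pm start Woodwind Run-through → 1
4:30pm start Percussion Tracking → 2
5:00pm end Woodwind Run-through → 1
5:00pm start Rhythm Run-through → 2
5:00pm start Soloist Mixing → 3
7:30pm end Percussion Tracking → 2
7:30pm end Soloist Mixing → 1
9:00pm end Rhythm Run-through → 0
Peak is 3, at 5:00pm (Percussion Tracking, Rhythm Run-through, Soloist Mixing).

3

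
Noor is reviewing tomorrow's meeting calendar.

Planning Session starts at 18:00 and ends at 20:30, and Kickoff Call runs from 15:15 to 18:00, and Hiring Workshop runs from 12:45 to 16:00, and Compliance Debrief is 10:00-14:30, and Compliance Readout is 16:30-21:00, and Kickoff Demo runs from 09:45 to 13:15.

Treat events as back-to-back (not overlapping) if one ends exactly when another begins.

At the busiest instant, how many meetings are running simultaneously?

3

Sweep the timeline, counting +1 at each start and −1 at each end (ends before starts at a tie):
09:45 start Kickoff Demo → 1
10:00 start Compliance Debrief → 2
12:45 start Hiring Workshop → 3
13:15 end Kickoff Demo → 2
14:30 end Compliance Debrief → 1
15:15 start Kickoff Call → 2
16:00 end Hiring Workshop → 1
16:30 start Compliance Readout → 2
18:00 end Kickoff Call → 1
18:00 start Planning Session → 2
20:30 end Planning Session → 1
21:00 end Compliance Readout → 0
Peak is 3, at 12:45 (Compliance Debrief, Hiring Workshop, Kickoff Demo).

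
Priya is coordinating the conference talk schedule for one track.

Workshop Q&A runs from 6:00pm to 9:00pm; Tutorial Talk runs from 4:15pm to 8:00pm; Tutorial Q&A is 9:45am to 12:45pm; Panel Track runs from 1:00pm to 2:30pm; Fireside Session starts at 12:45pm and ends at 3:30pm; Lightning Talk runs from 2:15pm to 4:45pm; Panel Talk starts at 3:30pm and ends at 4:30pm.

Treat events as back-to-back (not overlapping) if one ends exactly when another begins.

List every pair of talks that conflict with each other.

Fireside Session & Lightning Talk, Fireside Session & Panel Track, Lightning Talk & Panel Talk, Lightning Talk & Panel Track, Lightning Talk & Tutorial Talk, Panel Talk & Tutorial Talk, Tutorial Talk & Workshop Q&A

Check each pair: they overlap iff neither finishes before the other starts.
Sorted by start: Tutorial Q&A, Fireside Session, Panel Track, Lightning Talk, Panel Talk, Tutorial Talk, Workshop Q&A.
Fireside Session starts exactly when Tutorial Q&A ends (back-to-back, no overlap), so nothing later overlaps Tutorial Q&A either.
Panel Track starts before Fireside Session ends → Fireside Session and Panel Track overlap.
Lightning Talk starts before Fireside Session ends → Fireside Session and Lightning Talk overlap.
Panel Talk starts exactly when Fireside Session ends (back-to-back, no overlap), so nothing later overlaps Fireside Session either.
Lightning Talk starts before Panel Track ends → Panel Track and Lightning Talk overlap.
Panel Talk starts after Panel Track ends, so nothing later overlaps Panel Track either.
Panel Talk starts before Lightning Talk ends → Lightning Talk and Panel Talk overlap.
Tutorial Talk starts before Lightning Talk ends → Lightning Talk and Tutorial Talk overlap.
Workshop Q&A starts after Lightning Talk ends.
Tutorial Talk starts before Panel Talk ends → Panel Talk and Tutorial Talk overlap.
Workshop Q&A starts after Panel Talk ends.
Workshop Q&A starts before Tutorial Talk ends → Tutorial Talk and Workshop Q&A overlap.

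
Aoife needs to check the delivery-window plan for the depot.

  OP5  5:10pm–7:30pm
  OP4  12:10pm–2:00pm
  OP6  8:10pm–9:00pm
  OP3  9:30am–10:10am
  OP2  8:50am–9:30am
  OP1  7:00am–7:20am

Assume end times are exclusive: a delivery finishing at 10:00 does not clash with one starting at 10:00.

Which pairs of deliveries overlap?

Sorted by start: OP1, OP2, OP3, OP4, OP5, OP6.
OP2 starts after OP1 ends, so OP1 has no further overlaps.
OP3 starts exactly when OP2 ends (back-to-back, no overlap), so OP2 has no further overlaps.
OP4 starts after OP3 ends, so OP3 has no further overlaps.
OP5 starts after OP4 ends, so OP4 has no further overlaps.
OP6 starts after OP5 ends.

none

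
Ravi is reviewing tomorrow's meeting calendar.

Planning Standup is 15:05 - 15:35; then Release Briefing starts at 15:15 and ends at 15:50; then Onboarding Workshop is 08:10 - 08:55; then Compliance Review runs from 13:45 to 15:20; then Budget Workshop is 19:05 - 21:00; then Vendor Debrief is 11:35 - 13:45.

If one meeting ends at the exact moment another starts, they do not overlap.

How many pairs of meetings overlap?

Sorted by start: Onboarding Workshop, Vendor Debrief, Compliance Review, Planning Standup, Release Briefing, Budget Workshop.
Vendor Debrief starts after Onboarding Workshop ends, so Onboarding Workshop has no further overlaps.
Compliance Review starts exactly when Vendor Debrief ends (back-to-back, no overlap), so Vendor Debrief has no further overlaps.
Planning Standup starts before Compliance Review ends → Compliance Review and Planning Standup overlap.
Release Briefing starts before Compliance Review ends → Compliance Review and Release Briefing overlap.
Budget Workshop starts after Compliance Review ends.
Release Briefing starts before Planning Standup ends → Planning Standup and Release Briefing overlap.
Budget Workshop starts after Planning Standup ends.
Budget Workshop starts after Release Briefing ends.
Overlapping pairs: Compliance Review & Planning Standup, Compliance Review & Release Briefing, Planning Standup & Release Briefing — 3 in total.

3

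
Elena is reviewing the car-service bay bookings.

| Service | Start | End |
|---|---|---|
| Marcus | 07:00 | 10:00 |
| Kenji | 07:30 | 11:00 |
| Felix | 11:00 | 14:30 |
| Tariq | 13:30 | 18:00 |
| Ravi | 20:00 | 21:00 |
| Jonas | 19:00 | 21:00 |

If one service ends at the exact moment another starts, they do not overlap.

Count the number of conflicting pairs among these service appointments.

Sorted by start: Marcus, Kenji, Felix, Tariq, Jonas, Ravi.
Kenji starts before Marcus ends → Marcus and Kenji overlap.
Felix starts after Marcus ends, so Marcus has no further overlaps.
Felix starts exactly when Kenji ends (back-to-back, no overlap), so Kenji has no further overlaps.
Tariq starts before Felix ends → Felix and Tariq overlap.
Jonas starts after Felix ends, so Felix has no further overlaps.
Jonas starts after Tariq ends, so Tariq has no further overlaps.
Ravi starts before Jonas ends → Jonas and Ravi overlap.
Overlapping pairs: Felix & Tariq, Jonas & Ravi, Kenji & Marcus — 3 in total.

3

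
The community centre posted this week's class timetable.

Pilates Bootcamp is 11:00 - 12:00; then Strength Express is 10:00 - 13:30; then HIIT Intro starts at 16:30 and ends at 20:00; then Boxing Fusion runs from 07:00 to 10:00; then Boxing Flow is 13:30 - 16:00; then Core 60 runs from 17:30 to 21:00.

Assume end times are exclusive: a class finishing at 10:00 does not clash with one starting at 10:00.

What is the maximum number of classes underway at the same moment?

Walk through starts and ends in time order (an end at T is processed before a start at T):
07:00 start Boxing Fusion → 1
10:00 end Boxing Fusion → 0
10:00 start Strength Express → 1
11:00 start Pilates Bootcamp → 2
12:00 end Pilates Bootcamp → 1
13:30 end Strength Express → 0
13:30 start Boxing Flow → 1
16:00 end Boxing Flow → 0
16:30 start HIIT Intro → 1
17:30 start Core 60 → 2
20:00 end HIIT Intro → 1
21:00 end Core 60 → 0
Peak is 2, at 11:00 (Pilates Bootcamp, Strength Express).

2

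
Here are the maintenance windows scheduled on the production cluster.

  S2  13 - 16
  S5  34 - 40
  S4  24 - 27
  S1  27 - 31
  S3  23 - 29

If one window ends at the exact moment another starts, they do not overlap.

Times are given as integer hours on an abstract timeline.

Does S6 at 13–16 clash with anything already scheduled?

Yes — it overlaps S2

S2: starts 13 before S6 ends 16, and ends 16 after S6 starts 13 → overlap.
S3: starts 23 at or after S6 ends 16 → clear.
S4: starts 24 at or after S6 ends 16 → clear.
S1: starts 27 at or after S6 ends 16 → clear.
S5: starts 34 at or after S6 ends 16 → clear.
S6 overlaps S2.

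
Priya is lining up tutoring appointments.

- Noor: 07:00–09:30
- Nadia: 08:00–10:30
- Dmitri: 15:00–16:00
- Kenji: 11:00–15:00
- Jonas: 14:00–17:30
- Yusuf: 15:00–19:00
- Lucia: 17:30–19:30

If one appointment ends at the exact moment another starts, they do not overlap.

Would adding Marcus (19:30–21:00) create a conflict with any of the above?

Noor: ends 09:30 at or before Marcus starts 19:30 → clear.
Nadia: ends 10:30 at or before Marcus starts 19:30 → clear.
Kenji: ends 15:00 at or before Marcus starts 19:30 → clear.
Jonas: ends 17:30 at or before Marcus starts 19:30 → clear.
Dmitri: ends 16:00 at or before Marcus starts 19:30 → clear.
Yusuf: ends 19:00 at or before Marcus starts 19:30 → clear.
Lucia: ends 19:30 at or before Marcus starts 19:30 → clear.

No — it doesn't clash with anything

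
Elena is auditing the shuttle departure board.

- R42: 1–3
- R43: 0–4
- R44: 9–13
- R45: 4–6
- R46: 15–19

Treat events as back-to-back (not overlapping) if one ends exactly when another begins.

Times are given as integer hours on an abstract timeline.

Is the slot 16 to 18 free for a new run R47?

No — it overlaps R46

R43: ends 4 at or before R47 starts 16 → clear.
R42: ends 3 at or before R47 starts 16 → clear.
R45: ends 6 at or before R47 starts 16 → clear.
R44: ends 13 at or before R47 starts 16 → clear.
R46: starts 15 before R47 ends 18, and ends 19 after R47 starts 16 → overlap.
R47 overlaps R46.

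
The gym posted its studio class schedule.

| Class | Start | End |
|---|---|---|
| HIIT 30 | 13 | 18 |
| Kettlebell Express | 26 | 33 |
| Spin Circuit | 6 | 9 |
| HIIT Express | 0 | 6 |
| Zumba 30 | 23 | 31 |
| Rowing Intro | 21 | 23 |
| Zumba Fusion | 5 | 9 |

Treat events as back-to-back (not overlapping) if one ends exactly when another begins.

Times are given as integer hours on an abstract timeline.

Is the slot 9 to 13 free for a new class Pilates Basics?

Yes — the slot is free

HIIT Express: ends 6 at or before Pilates Basics starts 9 → clear.
Zumba Fusion: ends 9 at or before Pilates Basics starts 9 → clear.
Spin Circuit: ends 9 at or before Pilates Basics starts 9 → clear.
HIIT 30: starts 13 at or after Pilates Basics ends 13 → clear.
Rowing Intro: starts 21 at or after Pilates Basics ends 13 → clear.
Zumba 30: starts 23 at or after Pilates Basics ends 13 → clear.
Kettlebell Express: starts 26 at or after Pilates Basics ends 13 → clear.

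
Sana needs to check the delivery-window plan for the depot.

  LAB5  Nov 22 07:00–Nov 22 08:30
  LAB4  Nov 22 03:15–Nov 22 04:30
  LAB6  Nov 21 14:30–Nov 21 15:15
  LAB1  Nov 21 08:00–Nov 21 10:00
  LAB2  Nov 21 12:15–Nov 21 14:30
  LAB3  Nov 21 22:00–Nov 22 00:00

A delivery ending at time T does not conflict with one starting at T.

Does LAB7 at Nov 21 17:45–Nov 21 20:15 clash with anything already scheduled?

No — it doesn't clash with anything

LAB1: ends Nov 21 10:00 at or before LAB7 starts Nov 21 17:45 → clear.
LAB2: ends Nov 21 14:30 at or before LAB7 starts Nov 21 17:45 → clear.
LAB6: ends Nov 21 15:15 at or before LAB7 starts Nov 21 17:45 → clear.
LAB3: starts Nov 21 22:00 at or after LAB7 ends Nov 21 20:15 → clear.
LAB4: starts Nov 22 03:15 at or after LAB7 ends Nov 21 20:15 → clear.
LAB5: starts Nov 22 07:00 at or after LAB7 ends Nov 21 20:15 → clear.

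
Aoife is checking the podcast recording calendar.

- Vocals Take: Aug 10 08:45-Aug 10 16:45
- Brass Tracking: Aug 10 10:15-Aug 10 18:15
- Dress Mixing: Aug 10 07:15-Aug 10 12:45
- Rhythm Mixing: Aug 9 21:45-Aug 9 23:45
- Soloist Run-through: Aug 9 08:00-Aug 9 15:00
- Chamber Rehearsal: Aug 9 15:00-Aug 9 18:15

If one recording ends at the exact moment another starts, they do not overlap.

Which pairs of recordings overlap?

Brass Tracking & Dress Mixing, Brass Tracking & Vocals Take, Dress Mixing & Vocals Take

Two intervals overlap when each starts before the other ends.
Sorted by start: Soloist Run-through, Chamber Rehearsal, Rhythm Mixing, Dress Mixing, Vocals Take, Brass Tracking.
Chamber Rehearsal starts exactly when Soloist Run-through ends (back-to-back, no overlap); Soloist Run-through is clear from here.
Rhythm Mixing starts after Chamber Rehearsal ends; Chamber Rehearsal is clear from here.
Dress Mixing starts after Rhythm Mixing ends; Rhythm Mixing is clear from here.
Vocals Take starts before Dress Mixing ends → Dress Mixing and Vocals Take overlap.
Brass Tracking starts before Dress Mixing ends → Dress Mixing and Brass Tracking overlap.
Brass Tracking starts before Vocals Take ends → Vocals Take and Brass Tracking overlap.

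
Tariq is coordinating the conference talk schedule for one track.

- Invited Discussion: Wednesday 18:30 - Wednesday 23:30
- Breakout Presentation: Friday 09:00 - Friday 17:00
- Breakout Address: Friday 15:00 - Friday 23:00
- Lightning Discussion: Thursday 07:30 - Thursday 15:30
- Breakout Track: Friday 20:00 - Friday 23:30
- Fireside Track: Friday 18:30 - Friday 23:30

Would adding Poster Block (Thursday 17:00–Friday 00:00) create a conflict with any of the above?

Invited Discussion: ends Wednesday 23:30 at or before Poster Block starts Thursday 17:00 → clear.
Lightning Discussion: ends Thursday 15:30 at or before Poster Block starts Thursday 17:00 → clear.
Breakout Presentation: starts Friday 09:00 at or after Poster Block ends Friday 00:00 → clear.
Breakout Address: starts Friday 15:00 at or after Poster Block ends Friday 00:00 → clear.
Fireside Track: starts Friday 18:30 at or after Poster Block ends Friday 00:00 → clear.
Breakout Track: starts Friday 20:00 at or after Poster Block ends Friday 00:00 → clear.

No — it doesn't clash with anything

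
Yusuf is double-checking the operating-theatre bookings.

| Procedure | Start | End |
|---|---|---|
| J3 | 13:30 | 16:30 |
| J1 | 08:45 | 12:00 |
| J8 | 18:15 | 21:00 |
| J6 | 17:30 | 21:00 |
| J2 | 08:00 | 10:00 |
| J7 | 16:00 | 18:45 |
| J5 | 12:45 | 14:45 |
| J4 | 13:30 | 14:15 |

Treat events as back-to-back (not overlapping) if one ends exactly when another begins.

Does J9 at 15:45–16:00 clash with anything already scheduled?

Yes — it overlaps J3

J2: ends 10:00 at or before J9 starts 15:45 → clear.
J1: ends 12:00 at or before J9 starts 15:45 → clear.
J5: ends 14:45 at or before J9 starts 15:45 → clear.
J3: starts 13:30 before J9 ends 16:00, and ends 16:30 after J9 starts 15:45 → overlap.
J4: ends 14:15 at or before J9 starts 15:45 → clear.
J7: starts 16:00 at or after J9 ends 16:00 → clear.
J6: starts 17:30 at or after J9 ends 16:00 → clear.
J8: starts 18:15 at or after J9 ends 16:00 → clear.
J9 overlaps J3.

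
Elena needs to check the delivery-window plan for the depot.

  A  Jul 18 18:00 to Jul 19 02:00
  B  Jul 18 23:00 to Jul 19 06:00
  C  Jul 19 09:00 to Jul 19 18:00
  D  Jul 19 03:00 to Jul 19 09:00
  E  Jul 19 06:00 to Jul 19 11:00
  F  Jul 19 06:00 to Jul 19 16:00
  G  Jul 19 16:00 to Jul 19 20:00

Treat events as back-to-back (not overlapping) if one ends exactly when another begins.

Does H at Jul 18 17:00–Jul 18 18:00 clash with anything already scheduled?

No — it doesn't clash with anything

A: starts Jul 18 18:00 at or after H ends Jul 18 18:00 → clear.
B: starts Jul 18 23:00 at or after H ends Jul 18 18:00 → clear.
D: starts Jul 19 03:00 at or after H ends Jul 18 18:00 → clear.
E: starts Jul 19 06:00 at or after H ends Jul 18 18:00 → clear.
F: starts Jul 19 06:00 at or after H ends Jul 18 18:00 → clear.
C: starts Jul 19 09:00 at or after H ends Jul 18 18:00 → clear.
G: starts Jul 19 16:00 at or after H ends Jul 18 18:00 → clear.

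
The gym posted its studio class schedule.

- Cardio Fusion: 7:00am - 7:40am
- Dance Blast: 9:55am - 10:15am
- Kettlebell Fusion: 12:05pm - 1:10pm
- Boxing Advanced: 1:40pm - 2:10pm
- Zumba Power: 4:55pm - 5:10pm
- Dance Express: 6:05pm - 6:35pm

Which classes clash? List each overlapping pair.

Sorted by start: Cardio Fusion, Dance Blast, Kettlebell Fusion, Boxing Advanced, Zumba Power, Dance Express.
Dance Blast starts after Cardio Fusion ends, so Cardio Fusion has no further overlaps.
Kettlebell Fusion starts after Dance Blast ends, so Dance Blast has no further overlaps.
Boxing Advanced starts after Kettlebell Fusion ends, so Kettlebell Fusion has no further overlaps.
Zumba Power starts after Boxing Advanced ends, so Boxing Advanced has no further overlaps.
Dance Express starts after Zumba Power ends.

no overlapping pairs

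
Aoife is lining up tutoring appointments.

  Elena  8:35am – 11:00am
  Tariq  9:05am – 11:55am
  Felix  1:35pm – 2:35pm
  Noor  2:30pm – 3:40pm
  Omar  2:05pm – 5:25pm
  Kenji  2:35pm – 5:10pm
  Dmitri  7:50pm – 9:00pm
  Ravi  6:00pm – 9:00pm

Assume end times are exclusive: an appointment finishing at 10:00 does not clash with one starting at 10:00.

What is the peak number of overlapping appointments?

Walk through starts and ends in time order (an end at T is processed before a start at T):
8:35am start Elena → 1
9:05am start Tariq → 2
11:00am end Elena → 1
11:55am end Tariq → 0
1:35pm start Felix → 1
2:05pm start Omar → 2
2:30pm start Noor → 3
2:35pm end Felix → 2
2:35pm start Kenji → 3
3:40pm end Noor → 2
5:10pm end Kenji → 1
5:25pm end Omar → 0
6:00pm start Ravi → 1
7:50pm start Dmitri → 2
9:00pm end Dmitri → 1
9:00pm end Ravi → 0
Peak is 3, at 2:30pm (Felix, Noor, Omar).

3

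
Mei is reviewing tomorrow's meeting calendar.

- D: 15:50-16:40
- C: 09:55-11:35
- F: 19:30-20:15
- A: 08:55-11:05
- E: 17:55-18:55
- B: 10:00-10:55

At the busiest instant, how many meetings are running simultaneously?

Sweep the timeline, counting +1 at each start and −1 at each end (ends before starts at a tie):
08:55 start A → 1
09:55 start C → 2
10:00 start B → 3
10:55 end B → 2
11:05 end A → 1
11:35 end C → 0
15:50 start D → 1
16:40 end D → 0
17:55 start E → 1
18:55 end E → 0
19:30 start F → 1
20:15 end F → 0
Peak is 3, at 10:00 (A, B, C).

3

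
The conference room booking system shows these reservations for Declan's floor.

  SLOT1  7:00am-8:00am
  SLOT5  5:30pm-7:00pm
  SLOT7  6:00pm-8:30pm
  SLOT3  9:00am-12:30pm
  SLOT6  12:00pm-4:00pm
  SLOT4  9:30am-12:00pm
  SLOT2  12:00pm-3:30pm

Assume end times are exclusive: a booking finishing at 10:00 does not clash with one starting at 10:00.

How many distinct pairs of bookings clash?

Check each pair: they overlap iff neither finishes before the other starts.
Sorted by start: SLOT1, SLOT3, SLOT4, SLOT2, SLOT6, SLOT5, SLOT7.
SLOT3 starts after SLOT1 ends; SLOT1 is clear from here.
SLOT4 starts before SLOT3 ends → SLOT3 and SLOT4 overlap.
SLOT2 starts before SLOT3 ends → SLOT3 and SLOT2 overlap.
SLOT6 starts before SLOT3 ends → SLOT3 and SLOT6 overlap.
SLOT5 starts after SLOT3 ends; SLOT3 is clear from here.
SLOT2 starts exactly when SLOT4 ends (back-to-back, no overlap); SLOT4 is clear from here.
SLOT6 starts before SLOT2 ends → SLOT2 and SLOT6 overlap.
SLOT5 starts after SLOT2 ends; SLOT2 is clear from here.
SLOT5 starts after SLOT6 ends; SLOT6 is clear from here.
SLOT7 starts before SLOT5 ends → SLOT5 and SLOT7 overlap.
Overlapping pairs: SLOT2 & SLOT3, SLOT2 & SLOT6, SLOT3 & SLOT4, SLOT3 & SLOT6, SLOT5 & SLOT7 — 5 in total.

5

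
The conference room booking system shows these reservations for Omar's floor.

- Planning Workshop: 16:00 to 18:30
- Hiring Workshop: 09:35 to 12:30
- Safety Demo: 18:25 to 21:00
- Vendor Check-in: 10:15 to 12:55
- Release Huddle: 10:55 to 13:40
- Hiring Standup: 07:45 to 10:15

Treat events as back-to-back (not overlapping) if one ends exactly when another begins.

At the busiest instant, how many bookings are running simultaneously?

3

Walk through starts and ends in time order (an end at T is processed before a start at T):
07:45 start Hiring Standup → 1
09:35 start Hiring Workshop → 2
10:15 end Hiring Standup → 1
10:15 start Vendor Check-in → 2
10:55 start Release Huddle → 3
12:30 end Hiring Workshop → 2
12:55 end Vendor Check-in → 1
13:40 end Release Huddle → 0
16:00 start Planning Workshop → 1
18:25 start Safety Demo → 2
18:30 end Planning Workshop → 1
21:00 end Safety Demo → 0
Peak is 3, at 10:55 (Hiring Workshop, Release Huddle, Vendor Check-in).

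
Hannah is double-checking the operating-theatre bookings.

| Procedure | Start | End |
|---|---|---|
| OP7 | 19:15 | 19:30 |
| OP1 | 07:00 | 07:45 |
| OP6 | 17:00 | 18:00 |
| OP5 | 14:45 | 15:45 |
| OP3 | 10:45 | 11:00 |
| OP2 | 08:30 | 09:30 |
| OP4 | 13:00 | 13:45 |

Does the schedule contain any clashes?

No

Sorted by start: OP1, OP2, OP3, OP4, OP5, OP6, OP7.
OP2 starts after OP1 ends, so nothing later overlaps OP1 either.
OP3 starts after OP2 ends, so nothing later overlaps OP2 either.
OP4 starts after OP3 ends, so nothing later overlaps OP3 either.
OP5 starts after OP4 ends, so nothing later overlaps OP4 either.
OP6 starts after OP5 ends, so nothing later overlaps OP5 either.
OP7 starts after OP6 ends.
Every pair is clear; the schedule has no overlaps.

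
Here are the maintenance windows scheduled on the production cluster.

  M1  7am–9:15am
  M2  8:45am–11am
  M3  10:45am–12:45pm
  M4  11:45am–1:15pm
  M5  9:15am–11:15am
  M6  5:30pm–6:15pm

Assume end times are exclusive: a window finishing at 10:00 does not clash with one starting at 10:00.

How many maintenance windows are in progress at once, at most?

Sweep the timeline, counting +1 at each start and −1 at each end (ends before starts at a tie):
7am start M1 → 1
8:45am start M2 → 2
9:15am end M1 → 1
9:15am start M5 → 2
10:45am start M3 → 3
11am end M2 → 2
11:15am end M5 → 1
11:45am start M4 → 2
12:45pm end M3 → 1
1:15pm end M4 → 0
5:30pm start M6 → 1
6:15pm end M6 → 0
Peak is 3, at 10:45am (M2, M3, M5).

3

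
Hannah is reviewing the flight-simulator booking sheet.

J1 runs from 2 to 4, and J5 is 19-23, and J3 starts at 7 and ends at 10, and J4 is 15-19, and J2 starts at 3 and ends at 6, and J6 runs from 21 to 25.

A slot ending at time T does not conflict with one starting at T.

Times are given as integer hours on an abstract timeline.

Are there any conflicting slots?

Sorted by start: J1, J2, J3, J4, J5, J6.
J2 starts before J1 ends → J1 and J2 overlap.
That's a conflict, so the schedule is not conflict-free.

Yes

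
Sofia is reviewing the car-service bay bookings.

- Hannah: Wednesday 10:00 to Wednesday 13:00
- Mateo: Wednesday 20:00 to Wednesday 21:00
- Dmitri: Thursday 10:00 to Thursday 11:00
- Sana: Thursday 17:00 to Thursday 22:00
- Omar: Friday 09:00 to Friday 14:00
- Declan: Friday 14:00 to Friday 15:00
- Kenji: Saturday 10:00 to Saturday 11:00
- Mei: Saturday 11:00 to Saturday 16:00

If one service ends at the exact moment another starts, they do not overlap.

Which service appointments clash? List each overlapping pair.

Sorted by start: Hannah, Mateo, Dmitri, Sana, Omar, Declan, Kenji, Mei.
Mateo starts after Hannah ends, so nothing later overlaps Hannah either.
Dmitri starts after Mateo ends, so nothing later overlaps Mateo either.
Sana starts after Dmitri ends, so nothing later overlaps Dmitri either.
Omar starts after Sana ends, so nothing later overlaps Sana either.
Declan starts exactly when Omar ends (back-to-back, no overlap), so nothing later overlaps Omar either.
Kenji starts after Declan ends, so nothing later overlaps Declan either.
Mei starts exactly when Kenji ends (back-to-back, no overlap).

none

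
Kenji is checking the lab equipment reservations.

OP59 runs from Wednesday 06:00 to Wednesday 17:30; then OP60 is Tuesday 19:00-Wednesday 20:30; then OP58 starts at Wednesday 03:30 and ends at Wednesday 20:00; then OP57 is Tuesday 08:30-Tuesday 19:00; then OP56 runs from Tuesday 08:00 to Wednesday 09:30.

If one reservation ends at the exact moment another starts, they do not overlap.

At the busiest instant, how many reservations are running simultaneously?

4

Sweep the timeline, counting +1 at each start and −1 at each end (ends before starts at a tie):
Tuesday 08:00 start OP56 → 1
Tuesday 08:30 start OP57 → 2
Tuesday 19:00 end OP57 → 1
Tuesday 19:00 start OP60 → 2
Wednesday 03:30 start OP58 → 3
Wednesday 06:00 start OP59 → 4
Wednesday 09:30 end OP56 → 3
Wednesday 17:30 end OP59 → 2
Wednesday 20:00 end OP58 → 1
Wednesday 20:30 end OP60 → 0
Peak is 4, at Wednesday 06:00 (OP56, OP58, OP59, OP60).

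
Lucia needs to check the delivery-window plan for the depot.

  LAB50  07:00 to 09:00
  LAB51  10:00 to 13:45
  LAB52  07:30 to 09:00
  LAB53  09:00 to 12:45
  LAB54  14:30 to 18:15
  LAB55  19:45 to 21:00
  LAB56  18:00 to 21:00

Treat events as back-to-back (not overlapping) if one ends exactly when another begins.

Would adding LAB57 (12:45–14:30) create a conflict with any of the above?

LAB50: ends 09:00 at or before LAB57 starts 12:45 → clear.
LAB52: ends 09:00 at or before LAB57 starts 12:45 → clear.
LAB53: ends 12:45 at or before LAB57 starts 12:45 → clear.
LAB51: starts 10:00 before LAB57 ends 14:30, and ends 13:45 after LAB57 starts 12:45 → overlap.
LAB54: starts 14:30 at or after LAB57 ends 14:30 → clear.
LAB56: starts 18:00 at or after LAB57 ends 14:30 → clear.
LAB55: starts 19:45 at or after LAB57 ends 14:30 → clear.
LAB57 overlaps LAB51.

Yes — it overlaps LAB51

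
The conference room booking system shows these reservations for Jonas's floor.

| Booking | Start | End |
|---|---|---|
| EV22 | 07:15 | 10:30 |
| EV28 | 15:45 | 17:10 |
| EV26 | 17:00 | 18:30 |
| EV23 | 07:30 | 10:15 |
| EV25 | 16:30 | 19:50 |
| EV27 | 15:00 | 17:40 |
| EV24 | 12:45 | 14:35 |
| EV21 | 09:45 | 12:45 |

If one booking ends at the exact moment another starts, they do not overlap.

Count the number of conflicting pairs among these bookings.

Sorted by start: EV22, EV23, EV21, EV24, EV27, EV28, EV25, EV26.
EV23 starts before EV22 ends → EV22 and EV23 overlap.
EV21 starts before EV22 ends → EV22 and EV21 overlap.
EV24 starts after EV22 ends, so nothing later overlaps EV22 either.
EV21 starts before EV23 ends → EV23 and EV21 overlap.
EV24 starts after EV23 ends, so nothing later overlaps EV23 either.
EV24 starts exactly when EV21 ends (back-to-back, no overlap), so nothing later overlaps EV21 either.
EV27 starts after EV24 ends, so nothing later overlaps EV24 either.
EV28 starts before EV27 ends → EV27 and EV28 overlap.
EV25 starts before EV27 ends → EV27 and EV25 overlap.
EV26 starts before EV27 ends → EV27 and EV26 overlap.
EV25 starts before EV28 ends → EV28 and EV25 overlap.
EV26 starts before EV28 ends → EV28 and EV26 overlap.
EV26 starts before EV25 ends → EV25 and EV26 overlap.
Overlapping pairs: EV21 & EV22, EV21 & EV23, EV22 & EV23, EV25 & EV26, EV25 & EV27, EV25 & EV28, EV26 & EV27, EV26 & EV28, EV27 & EV28 — 9 in total.

9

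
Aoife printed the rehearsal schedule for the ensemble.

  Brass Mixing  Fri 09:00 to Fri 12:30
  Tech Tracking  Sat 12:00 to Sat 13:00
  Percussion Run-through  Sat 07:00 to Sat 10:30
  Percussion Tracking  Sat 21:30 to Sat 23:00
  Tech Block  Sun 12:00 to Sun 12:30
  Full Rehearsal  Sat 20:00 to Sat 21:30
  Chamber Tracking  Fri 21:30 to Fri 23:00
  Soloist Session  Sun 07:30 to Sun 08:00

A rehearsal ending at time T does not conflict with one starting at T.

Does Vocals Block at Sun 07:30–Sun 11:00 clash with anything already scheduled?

Yes — it overlaps Soloist Session

Brass Mixing: ends Fri 12:30 at or before Vocals Block starts Sun 07:30 → clear.
Chamber Tracking: ends Fri 23:00 at or before Vocals Block starts Sun 07:30 → clear.
Percussion Run-through: ends Sat 10:30 at or before Vocals Block starts Sun 07:30 → clear.
Tech Tracking: ends Sat 13:00 at or before Vocals Block starts Sun 07:30 → clear.
Full Rehearsal: ends Sat 21:30 at or before Vocals Block starts Sun 07:30 → clear.
Percussion Tracking: ends Sat 23:00 at or before Vocals Block starts Sun 07:30 → clear.
Soloist Session: starts Sun 07:30 before Vocals Block ends Sun 11:00, and ends Sun 08:00 after Vocals Block starts Sun 07:30 → overlap.
Tech Block: starts Sun 12:00 at or after Vocals Block ends Sun 11:00 → clear.
Vocals Block overlaps Soloist Session.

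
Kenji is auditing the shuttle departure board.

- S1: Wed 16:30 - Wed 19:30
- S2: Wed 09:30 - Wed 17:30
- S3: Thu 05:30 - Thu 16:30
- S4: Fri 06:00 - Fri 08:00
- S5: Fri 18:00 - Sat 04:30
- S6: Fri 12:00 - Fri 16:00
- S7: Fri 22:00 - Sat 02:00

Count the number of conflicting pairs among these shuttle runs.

Two intervals overlap when each starts before the other ends.
Sorted by start: S2, S1, S3, S4, S6, S5, S7.
S1 starts before S2 ends → S2 and S1 overlap.
S3 starts after S2 ends — done with S2.
S3 starts after S1 ends — done with S1.
S4 starts after S3 ends — done with S3.
S6 starts after S4 ends — done with S4.
S5 starts after S6 ends — done with S6.
S7 starts before S5 ends → S5 and S7 overlap.
Overlapping pairs: S1 & S2, S5 & S7 — 2 in total.

2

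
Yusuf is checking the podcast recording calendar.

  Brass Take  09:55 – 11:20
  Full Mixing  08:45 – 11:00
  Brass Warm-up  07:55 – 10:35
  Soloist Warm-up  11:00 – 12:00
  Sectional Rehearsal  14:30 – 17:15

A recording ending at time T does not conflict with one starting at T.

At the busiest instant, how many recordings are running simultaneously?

Sweep the timeline, counting +1 at each start and −1 at each end (ends before starts at a tie):
07:55 start Brass Warm-up → 1
08:45 start Full Mixing → 2
09:55 start Brass Take → 3
10:35 end Brass Warm-up → 2
11:00 end Full Mixing → 1
11:00 start Soloist Warm-up → 2
11:20 end Brass Take → 1
12:00 end Soloist Warm-up → 0
14:30 start Sectional Rehearsal → 1
17:15 end Sectional Rehearsal → 0
Peak is 3, at 09:55 (Brass Take, Brass Warm-up, Full Mixing).

3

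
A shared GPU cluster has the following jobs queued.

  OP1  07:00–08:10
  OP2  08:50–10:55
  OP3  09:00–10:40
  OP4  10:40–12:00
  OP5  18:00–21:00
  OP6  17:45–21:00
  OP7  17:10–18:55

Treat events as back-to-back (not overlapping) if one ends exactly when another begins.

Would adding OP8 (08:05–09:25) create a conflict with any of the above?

OP1: starts 07:00 before OP8 ends 09:25, and ends 08:10 after OP8 starts 08:05 → overlap.
OP2: starts 08:50 before OP8 ends 09:25, and ends 10:55 after OP8 starts 08:05 → overlap.
OP3: starts 09:00 before OP8 ends 09:25, and ends 10:40 after OP8 starts 08:05 → overlap.
OP4: starts 10:40 at or after OP8 ends 09:25 → clear.
OP7: starts 17:10 at or after OP8 ends 09:25 → clear.
OP6: starts 17:45 at or after OP8 ends 09:25 → clear.
OP5: starts 18:00 at or after OP8 ends 09:25 → clear.
OP8 overlaps OP1, OP2, OP3.

Yes — it overlaps OP1, OP2, OP3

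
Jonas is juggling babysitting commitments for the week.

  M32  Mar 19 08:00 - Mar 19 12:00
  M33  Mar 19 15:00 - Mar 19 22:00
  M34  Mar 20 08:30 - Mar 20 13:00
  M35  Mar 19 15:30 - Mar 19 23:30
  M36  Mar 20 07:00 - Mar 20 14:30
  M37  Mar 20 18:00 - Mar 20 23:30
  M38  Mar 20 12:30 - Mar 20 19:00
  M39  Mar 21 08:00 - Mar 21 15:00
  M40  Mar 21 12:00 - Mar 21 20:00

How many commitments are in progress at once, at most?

3

Sweep the timeline, counting +1 at each start and −1 at each end (ends before starts at a tie):
Mar 19 08:00 start M32 → 1
Mar 19 12:00 end M32 → 0
Mar 19 15:00 start M33 → 1
Mar 19 15:30 start M35 → 2
Mar 19 22:00 end M33 → 1
Mar 19 23:30 end M35 → 0
Mar 20 07:00 start M36 → 1
Mar 20 08:30 start M34 → 2
Mar 20 12:30 start M38 → 3
Mar 20 13:00 end M34 → 2
Mar 20 14:30 end M36 → 1
Mar 20 18:00 start M37 → 2
Mar 20 19:00 end M38 → 1
Mar 20 23:30 end M37 → 0
Mar 21 08:00 start M39 → 1
Mar 21 12:00 start M40 → 2
Mar 21 15:00 end M39 → 1
Mar 21 20:00 end M40 → 0
Peak is 3, at Mar 20 12:30 (M34, M36, M38).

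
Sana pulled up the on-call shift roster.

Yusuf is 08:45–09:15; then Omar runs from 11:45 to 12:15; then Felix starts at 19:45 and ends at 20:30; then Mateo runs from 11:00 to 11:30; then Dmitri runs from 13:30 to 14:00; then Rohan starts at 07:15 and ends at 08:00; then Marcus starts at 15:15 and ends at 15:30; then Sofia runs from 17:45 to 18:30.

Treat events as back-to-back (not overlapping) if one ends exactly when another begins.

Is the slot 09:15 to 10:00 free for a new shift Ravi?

Rohan: ends 08:00 at or before Ravi starts 09:15 → clear.
Yusuf: ends 09:15 at or before Ravi starts 09:15 → clear.
Mateo: starts 11:00 at or after Ravi ends 10:00 → clear.
Omar: starts 11:45 at or after Ravi ends 10:00 → clear.
Dmitri: starts 13:30 at or after Ravi ends 10:00 → clear.
Marcus: starts 15:15 at or after Ravi ends 10:00 → clear.
Sofia: starts 17:45 at or after Ravi ends 10:00 → clear.
Felix: starts 19:45 at or after Ravi ends 10:00 → clear.

Yes — the slot is free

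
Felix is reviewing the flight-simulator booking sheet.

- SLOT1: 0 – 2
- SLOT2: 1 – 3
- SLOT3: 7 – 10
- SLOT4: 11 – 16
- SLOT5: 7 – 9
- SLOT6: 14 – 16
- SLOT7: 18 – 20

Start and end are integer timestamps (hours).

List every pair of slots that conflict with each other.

SLOT1 & SLOT2, SLOT3 & SLOT5, SLOT4 & SLOT6

Sorted by start: SLOT1, SLOT2, SLOT3, SLOT5, SLOT4, SLOT6, SLOT7.
SLOT2 starts before SLOT1 ends → SLOT1 and SLOT2 overlap.
SLOT3 starts after SLOT1 ends, so SLOT1 has no further overlaps.
SLOT3 starts after SLOT2 ends, so SLOT2 has no further overlaps.
SLOT5 starts before SLOT3 ends → SLOT3 and SLOT5 overlap.
SLOT4 starts after SLOT3 ends, so SLOT3 has no further overlaps.
SLOT4 starts after SLOT5 ends, so SLOT5 has no further overlaps.
SLOT6 starts before SLOT4 ends → SLOT4 and SLOT6 overlap.
SLOT7 starts after SLOT4 ends.
SLOT7 starts after SLOT6 ends.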